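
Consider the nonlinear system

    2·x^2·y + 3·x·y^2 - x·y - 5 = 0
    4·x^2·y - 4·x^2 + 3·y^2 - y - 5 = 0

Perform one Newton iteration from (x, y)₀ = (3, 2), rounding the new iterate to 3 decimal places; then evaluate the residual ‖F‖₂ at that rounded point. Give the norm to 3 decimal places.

15.028

At (3, 2): F = (61.000, 41.000).
Jacobian J = [[4·x·y + 3·y^2 - y, 2·x^2 + 6·x·y - x], [8·x·y - 8·x, 4·x^2 + 6·y - 1]].
At the point, J = [[34.000, 51.000], [24.000, 47.000]] (det J = 374.000).
Solving J·Δ = −F gives Δ = (-2.075, 0.187).
Then the next iterate is (x, y)₁ = (0.925, 2.187).
Re-evaluating at (0.925, 2.187): F = (9.99227, 11.22441), so ‖F‖₂ = 15.028.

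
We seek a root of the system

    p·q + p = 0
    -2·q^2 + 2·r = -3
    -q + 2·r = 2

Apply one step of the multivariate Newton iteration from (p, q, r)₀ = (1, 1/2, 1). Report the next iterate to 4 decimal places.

(-3.3333, 5.5000, 3.7500)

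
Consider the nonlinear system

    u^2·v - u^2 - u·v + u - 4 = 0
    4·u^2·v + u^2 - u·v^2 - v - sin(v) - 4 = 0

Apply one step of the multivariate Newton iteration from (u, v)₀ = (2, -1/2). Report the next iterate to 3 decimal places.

(0.473, -0.436)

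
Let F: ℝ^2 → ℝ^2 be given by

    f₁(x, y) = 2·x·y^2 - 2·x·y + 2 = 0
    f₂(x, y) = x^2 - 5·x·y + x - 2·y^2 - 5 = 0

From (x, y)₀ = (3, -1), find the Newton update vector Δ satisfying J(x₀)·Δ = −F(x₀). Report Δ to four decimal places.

(-1.1977, 0.5116)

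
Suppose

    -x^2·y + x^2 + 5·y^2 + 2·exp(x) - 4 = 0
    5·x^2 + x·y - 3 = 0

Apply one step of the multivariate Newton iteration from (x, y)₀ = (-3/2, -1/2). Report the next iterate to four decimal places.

(-0.9013, -0.6870)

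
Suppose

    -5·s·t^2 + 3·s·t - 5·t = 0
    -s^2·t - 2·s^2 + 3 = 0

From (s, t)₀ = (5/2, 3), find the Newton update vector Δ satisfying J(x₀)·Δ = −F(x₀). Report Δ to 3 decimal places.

At (5/2, 3): F = (-105.000, -28.250).
Jacobian J = [[-5·t^2 + 3·t, -10·s·t + 3·s - 5], [-2·s·t - 4·s, -s^2]].
At the point, J = [[-36.000, -72.500], [-25.000, -6.250]] (det J = -1587.500).
Solving J·Δ = −F gives Δ = (-0.877, -1.013).

(-0.877, -1.013)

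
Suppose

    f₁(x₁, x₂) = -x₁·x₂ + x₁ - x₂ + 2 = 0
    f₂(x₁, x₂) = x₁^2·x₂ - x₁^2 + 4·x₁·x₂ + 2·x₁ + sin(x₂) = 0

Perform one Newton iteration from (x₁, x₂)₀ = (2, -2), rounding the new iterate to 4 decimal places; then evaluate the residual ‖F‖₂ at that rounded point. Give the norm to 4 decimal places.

108.2058

At (2, -2): F = (10.0000, -24.909297).
Jacobian J = [[-x₂ + 1, -x₁ - 1], [2·x₁·x₂ - 2·x₁ + 4·x₂ + 2, x₁^2 + 4·x₁ + cos(x₂)]].
At the point, J = [[3.0000, -3.0000], [-18.0000, 11.583853]] (det J = -19.248441).
Solving J·Δ = −F gives Δ = (2.1358, 5.4691).
Then the next iterate is (x₁, x₂)₁ = (4.1358, 3.4691).
Re-evaluating at (4.1358, 3.4691): F = (-11.680804, 107.573496), so ‖F‖₂ = 108.2058.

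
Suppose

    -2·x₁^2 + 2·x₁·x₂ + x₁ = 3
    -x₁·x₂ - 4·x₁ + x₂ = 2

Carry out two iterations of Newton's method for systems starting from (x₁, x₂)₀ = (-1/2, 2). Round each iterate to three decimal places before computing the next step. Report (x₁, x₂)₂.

(0.344, 4.582)

At (-1/2, 2): F = (-6.000, 3.000).
Jacobian J = [[-4·x₁ + 2·x₂ + 1, 2·x₁], [-x₂ - 4, -x₁ + 1]].
At the point, J = [[7.000, -1.000], [-6.000, 1.500]] (det J = 4.500).
Solving J·Δ = −F gives Δ = (1.333, 3.333).
Then the next iterate is (x₁, x₂)₁ = (0.833, 5.333).
Round to (0.833, 5.333) and repeat: F = (5.330, -4.44139), J = [[8.334, 1.666], [-9.333, 0.167]].
Δ = (-0.489, -0.751), so (x₁, x₂)₂ = (0.344, 4.582).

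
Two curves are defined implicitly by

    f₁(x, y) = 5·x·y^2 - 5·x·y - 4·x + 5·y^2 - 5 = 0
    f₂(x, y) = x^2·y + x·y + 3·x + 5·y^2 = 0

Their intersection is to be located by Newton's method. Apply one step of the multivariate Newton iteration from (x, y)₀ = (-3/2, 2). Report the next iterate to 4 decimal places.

At (-3/2, 2): F = (6.0000, 17.0000).
Jacobian J = [[5·y^2 - 5·y - 4, 10·x·y - 5·x + 10·y], [2·x·y + y + 3, x^2 + x + 10·y]].
At the point, J = [[6.0000, -2.5000], [-1.0000, 20.7500]] (det J = 122.0000).
Solving J·Δ = −F gives Δ = (-1.3689, -0.8852).
Then the next iterate is (x, y)₁ = (-2.8689, 1.1148).

(-2.8689, 1.1148)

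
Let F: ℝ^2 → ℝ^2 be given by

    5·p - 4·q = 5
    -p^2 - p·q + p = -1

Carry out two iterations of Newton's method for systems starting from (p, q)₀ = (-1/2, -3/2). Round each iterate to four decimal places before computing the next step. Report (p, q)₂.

At (-1/2, -3/2): F = (-1.5000, -0.5000).
Jacobian J = [[5, -4], [-2·p - q + 1, -p]].
At the point, J = [[5.0000, -4.0000], [3.5000, 0.5000]] (det J = 16.5000).
Solving J·Δ = −F gives Δ = (0.1667, -0.1667).
Then the next iterate is (p, q)₁ = (-0.3333, -1.6667).
Round to (-0.3333, -1.6667) and repeat: F = (0.0003, 0.0001), J = [[5.0000, -4.0000], [3.3333, 0.3333]].
Δ = (0.0000, 0.0000), so (p, q)₂ = (-0.3333, -1.6667).

(-0.3333, -1.6667)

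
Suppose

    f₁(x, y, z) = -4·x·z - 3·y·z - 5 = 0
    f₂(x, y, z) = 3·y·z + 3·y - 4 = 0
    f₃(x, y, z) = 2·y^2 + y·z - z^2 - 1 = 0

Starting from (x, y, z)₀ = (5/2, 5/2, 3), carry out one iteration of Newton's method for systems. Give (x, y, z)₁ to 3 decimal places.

At (5/2, 5/2, 3): F = (-57.500, 26.000, 10.000).
Jacobian J = [[-4·z, -3·z, -4·x - 3·y], [0, 3·z + 3, 3·y], [0, 4·y + z, y - 2·z]].
At the point, J = [[-12.000, -9.000, -17.500], [0.000, 12.000, 7.500], [0.000, 13.000, -3.500]] (det J = 1674.000).
Solving J·Δ = −F gives Δ = (-1.620, -1.190, -1.563).
Then the next iterate is (x, y, z)₁ = (0.880, 1.310, 1.437).

(0.880, 1.310, 1.437)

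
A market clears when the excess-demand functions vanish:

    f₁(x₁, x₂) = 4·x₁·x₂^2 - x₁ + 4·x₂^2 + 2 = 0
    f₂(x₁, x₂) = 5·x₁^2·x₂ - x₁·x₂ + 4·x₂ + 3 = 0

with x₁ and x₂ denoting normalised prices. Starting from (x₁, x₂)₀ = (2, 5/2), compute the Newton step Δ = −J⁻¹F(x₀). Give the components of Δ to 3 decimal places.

(-0.788, -0.935)

At (2, 5/2): F = (75.000, 58.000).
Jacobian J = [[4·x₂^2 - 1, 8·x₁·x₂ + 8·x₂], [10·x₁·x₂ - x₂, 5·x₁^2 - x₁ + 4]].
At the point, J = [[24.000, 60.000], [47.500, 22.000]] (det J = -2322.000).
Solving J·Δ = −F gives Δ = (-0.788, -0.935).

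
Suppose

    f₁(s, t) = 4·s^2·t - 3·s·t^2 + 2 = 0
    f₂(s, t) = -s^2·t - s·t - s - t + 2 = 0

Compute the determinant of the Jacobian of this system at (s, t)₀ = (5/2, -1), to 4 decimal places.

J = [[8·s·t - 3·t^2, 4·s^2 - 6·s·t], [-2·s·t - t - 1, -s^2 - s - 1]].
At the point, J = [[-23.0000, 40.0000], [5.0000, -9.7500]].
det J = 24.2500.

24.2500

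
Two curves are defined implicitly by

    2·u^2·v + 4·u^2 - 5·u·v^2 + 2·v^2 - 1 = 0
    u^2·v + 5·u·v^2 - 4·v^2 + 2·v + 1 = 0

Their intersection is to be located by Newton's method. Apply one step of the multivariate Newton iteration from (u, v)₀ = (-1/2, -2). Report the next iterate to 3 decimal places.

At (-1/2, -2): F = (17.000, -29.500).
Jacobian J = [[4·u·v + 8·u - 5·v^2, 2·u^2 - 10·u·v + 4·v], [2·u·v + 5·v^2, u^2 + 10·u·v - 8·v + 2]].
At the point, J = [[-20.000, -17.500], [22.000, 28.250]] (det J = -180.000).
Solving J·Δ = −F gives Δ = (-0.200, 1.200).
Then the next iterate is (u, v)₁ = (-0.700, -0.800).

(-0.700, -0.800)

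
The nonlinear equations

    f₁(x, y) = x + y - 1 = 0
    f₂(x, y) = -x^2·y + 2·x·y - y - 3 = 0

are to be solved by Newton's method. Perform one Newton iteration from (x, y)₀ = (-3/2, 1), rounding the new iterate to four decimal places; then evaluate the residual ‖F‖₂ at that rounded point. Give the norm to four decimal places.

3.6021

At (-3/2, 1): F = (-1.5000, -9.2500).
Jacobian J = [[1, 1], [-2·x·y + 2·y, -x^2 + 2·x - 1]].
At the point, J = [[1.0000, 1.0000], [5.0000, -6.2500]] (det J = -11.2500).
Solving J·Δ = −F gives Δ = (1.6556, -0.1556).
Then the next iterate is (x, y)₁ = (0.1556, 0.8444).
Re-evaluating at (0.1556, 0.8444): F = (0.0000, -3.602067), so ‖F‖₂ = 3.6021.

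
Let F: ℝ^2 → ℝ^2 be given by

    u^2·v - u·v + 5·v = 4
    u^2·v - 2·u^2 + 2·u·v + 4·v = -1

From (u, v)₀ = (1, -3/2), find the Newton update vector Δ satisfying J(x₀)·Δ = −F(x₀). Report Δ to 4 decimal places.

(0.5823, 2.4747)

At (1, -3/2): F = (-11.5000, -11.5000).
Jacobian J = [[2·u·v - v, u^2 - u + 5], [2·u·v - 4·u + 2·v, u^2 + 2·u + 4]].
At the point, J = [[-1.5000, 5.0000], [-10.0000, 7.0000]] (det J = 39.5000).
Solving J·Δ = −F gives Δ = (0.5823, 2.4747).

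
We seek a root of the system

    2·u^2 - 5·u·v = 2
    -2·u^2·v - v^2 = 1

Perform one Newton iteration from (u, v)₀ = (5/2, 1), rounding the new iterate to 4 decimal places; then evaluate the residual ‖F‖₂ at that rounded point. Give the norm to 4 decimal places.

4.5037

At (5/2, 1): F = (-2.0000, -14.5000).
Jacobian J = [[4·u - 5·v, -5·u], [-4·u·v, -2·u^2 - 2·v]].
At the point, J = [[5.0000, -12.5000], [-10.0000, -14.5000]] (det J = -197.5000).
Solving J·Δ = −F gives Δ = (-0.7709, -0.4684).
Then the next iterate is (u, v)₁ = (1.7291, 0.5316).
Re-evaluating at (1.7291, 0.5316): F = (-0.616374, -4.461340), so ‖F‖₂ = 4.5037.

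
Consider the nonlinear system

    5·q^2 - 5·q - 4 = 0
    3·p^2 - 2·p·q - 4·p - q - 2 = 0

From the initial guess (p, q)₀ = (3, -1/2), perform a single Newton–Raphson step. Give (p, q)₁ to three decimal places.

(1.888, -0.525)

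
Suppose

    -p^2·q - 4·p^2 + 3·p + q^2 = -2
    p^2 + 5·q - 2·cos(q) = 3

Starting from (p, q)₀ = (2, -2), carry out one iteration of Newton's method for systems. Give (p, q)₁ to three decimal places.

At (2, -2): F = (4.000, -8.16771).
Jacobian J = [[-2·p·q - 8·p + 3, -p^2 + 2·q], [2·p, 2·sin(q) + 5]].
At the point, J = [[-5.000, -8.000], [4.000, 3.18141]] (det J = 16.09297).
Solving J·Δ = −F gives Δ = (3.270, -1.543).
Then the next iterate is (p, q)₁ = (5.270, -3.543).

(5.270, -3.543)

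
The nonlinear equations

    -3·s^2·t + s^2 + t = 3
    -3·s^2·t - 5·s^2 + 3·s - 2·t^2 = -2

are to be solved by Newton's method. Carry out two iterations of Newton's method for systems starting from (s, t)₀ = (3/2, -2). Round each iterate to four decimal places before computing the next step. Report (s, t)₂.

(0.1562, -3.9117)

At (3/2, -2): F = (10.7500, 0.7500).
Jacobian J = [[-6·s·t + 2·s, -3·s^2 + 1], [-6·s·t - 10·s + 3, -3·s^2 - 4·t]].
At the point, J = [[21.0000, -5.7500], [6.0000, 1.2500]] (det J = 60.7500).
Solving J·Δ = −F gives Δ = (-0.2922, 0.8025).
Then the next iterate is (s, t)₁ = (1.2078, -1.1975).
Round to (1.2078, -1.1975) and repeat: F = (2.501951, 0.702153), J = [[11.093643, -3.376343], [-0.399957, 0.413657]].
Δ = (-1.0516, -2.7142), so (s, t)₂ = (0.1562, -3.9117).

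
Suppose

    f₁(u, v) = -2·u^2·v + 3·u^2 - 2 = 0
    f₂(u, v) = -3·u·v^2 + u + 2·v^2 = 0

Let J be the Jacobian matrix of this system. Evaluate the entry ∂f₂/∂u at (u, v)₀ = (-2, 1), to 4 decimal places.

-2.0000

∂f₂/∂u = -3·v^2 + 1.
At (-2, 1) this is -2.0000.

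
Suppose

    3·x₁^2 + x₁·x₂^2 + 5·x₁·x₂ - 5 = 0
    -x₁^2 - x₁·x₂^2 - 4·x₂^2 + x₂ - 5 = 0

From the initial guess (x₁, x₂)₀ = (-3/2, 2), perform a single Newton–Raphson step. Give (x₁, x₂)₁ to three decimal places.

(-2.058, 0.368)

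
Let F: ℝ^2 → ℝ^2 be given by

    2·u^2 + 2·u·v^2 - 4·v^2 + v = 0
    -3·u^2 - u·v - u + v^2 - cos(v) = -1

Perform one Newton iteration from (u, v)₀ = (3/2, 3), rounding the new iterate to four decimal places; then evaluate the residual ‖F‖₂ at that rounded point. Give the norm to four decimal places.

At (3/2, 3): F = (-1.5000, -1.760008).
Jacobian J = [[4·u + 2·v^2, 4·u·v - 8·v + 1], [-6·u - v - 1, -u + 2·v + sin(v)]].
At the point, J = [[24.0000, -5.0000], [-13.0000, 4.641120]] (det J = 46.386880).
Solving J·Δ = −F gives Δ = (0.3398, 1.3310).
Then the next iterate is (u, v)₁ = (1.8398, 4.3310).
Re-evaluating at (1.8398, 4.3310): F = (5.090806, 0.167205), so ‖F‖₂ = 5.0936.

5.0936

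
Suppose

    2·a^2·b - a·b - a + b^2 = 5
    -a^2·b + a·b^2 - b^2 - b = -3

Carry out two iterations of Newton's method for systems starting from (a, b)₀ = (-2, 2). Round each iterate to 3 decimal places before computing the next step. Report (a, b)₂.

(-1.247, 0.859)

At (-2, 2): F = (21.000, -19.000).
Jacobian J = [[4·a·b - b - 1, 2·a^2 - a + 2·b], [-2·a·b + b^2, -a^2 + 2·a·b - 2·b - 1]].
At the point, J = [[-19.000, 14.000], [12.000, -17.000]] (det J = 155.000).
Solving J·Δ = −F gives Δ = (0.587, -0.703).
Then the next iterate is (a, b)₁ = (-1.413, 1.297).
Round to (-1.413, 1.297) and repeat: F = (5.10697, -4.94572), J = [[-9.62764, 8.00014], [5.34753, -9.25589]].
Δ = (0.166, -0.438), so (a, b)₂ = (-1.247, 0.859).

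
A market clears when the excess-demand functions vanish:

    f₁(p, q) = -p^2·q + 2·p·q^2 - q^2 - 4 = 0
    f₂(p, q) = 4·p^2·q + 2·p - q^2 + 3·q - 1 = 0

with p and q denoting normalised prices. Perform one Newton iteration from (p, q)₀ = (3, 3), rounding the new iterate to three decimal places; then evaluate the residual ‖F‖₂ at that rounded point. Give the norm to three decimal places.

33.427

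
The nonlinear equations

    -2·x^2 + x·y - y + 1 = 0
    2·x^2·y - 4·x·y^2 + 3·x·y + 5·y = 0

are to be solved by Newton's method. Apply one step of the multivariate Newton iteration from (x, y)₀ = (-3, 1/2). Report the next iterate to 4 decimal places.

(-1.5017, 0.4323)

At (-3, 1/2): F = (-19.0000, 10.0000).
Jacobian J = [[-4·x + y, x - 1], [4·x·y - 4·y^2 + 3·y, 2·x^2 - 8·x·y + 3·x + 5]].
At the point, J = [[12.5000, -4.0000], [-5.5000, 26.0000]] (det J = 303.0000).
Solving J·Δ = −F gives Δ = (1.4983, -0.0677).
Then the next iterate is (x, y)₁ = (-1.5017, 0.4323).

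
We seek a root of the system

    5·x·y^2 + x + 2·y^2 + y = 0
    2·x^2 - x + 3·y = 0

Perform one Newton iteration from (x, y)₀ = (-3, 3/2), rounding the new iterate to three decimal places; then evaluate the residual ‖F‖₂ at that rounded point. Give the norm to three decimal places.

9.260

At (-3, 3/2): F = (-30.750, 25.500).
Jacobian J = [[5·y^2 + 1, 10·x·y + 4·y + 1], [4·x - 1, 3]].
At the point, J = [[12.250, -38.000], [-13.000, 3.000]] (det J = -457.250).
Solving J·Δ = −F gives Δ = (1.917, -0.191).
Then the next iterate is (x, y)₁ = (-1.083, 1.309).
Re-evaluating at (-1.083, 1.309): F = (-5.62554, 7.35578), so ‖F‖₂ = 9.260.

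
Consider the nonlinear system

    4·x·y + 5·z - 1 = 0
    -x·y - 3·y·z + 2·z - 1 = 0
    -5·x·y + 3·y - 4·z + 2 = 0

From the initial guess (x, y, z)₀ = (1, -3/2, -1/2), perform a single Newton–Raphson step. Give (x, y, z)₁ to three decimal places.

At (1, -3/2, -1/2): F = (-9.500, -2.750, 7.000).
Jacobian J = [[4·y, 4·x, 5], [-y, -x - 3·z, -3·y + 2], [-5·y, -5·x + 3, -4]].
At the point, J = [[-6.000, 4.000, 5.000], [1.500, 0.500, 6.500], [7.500, -2.000, -4.000]] (det J = 119.250).
Solving J·Δ = −F gives Δ = (-0.365, 1.321, 0.406).
Then the next iterate is (x, y, z)₁ = (0.635, -0.179, -0.094).

(0.635, -0.179, -0.094)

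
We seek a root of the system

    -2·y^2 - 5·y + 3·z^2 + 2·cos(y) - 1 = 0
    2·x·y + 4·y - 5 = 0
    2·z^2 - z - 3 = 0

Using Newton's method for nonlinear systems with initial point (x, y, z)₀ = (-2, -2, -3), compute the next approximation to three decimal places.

(-3.250, -2.466, -1.615)

At (-2, -2, -3): F = (27.16771, -5.000, 18.000).
Jacobian J = [[0, -4·y - 2·sin(y) - 5, 6·z], [2·y, 2·x + 4, 0], [0, 0, 4·z - 1]].
At the point, J = [[0.000, 4.81859, -18.000], [-4.000, 0.000, 0.000], [0.000, 0.000, -13.000]] (det J = -250.56693).
Solving J·Δ = −F gives Δ = (-1.250, -0.466, 1.385).
Then the next iterate is (x, y, z)₁ = (-3.250, -2.466, -1.615).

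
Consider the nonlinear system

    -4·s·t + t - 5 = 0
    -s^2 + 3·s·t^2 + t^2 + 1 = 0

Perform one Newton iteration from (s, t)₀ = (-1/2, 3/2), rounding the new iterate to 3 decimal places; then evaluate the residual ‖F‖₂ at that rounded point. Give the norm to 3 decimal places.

0.529

At (-1/2, 3/2): F = (-0.500, -0.375).
Jacobian J = [[-4·t, -4·s + 1], [-2·s + 3·t^2, 6·s·t + 2·t]].
At the point, J = [[-6.000, 3.000], [7.750, -1.500]] (det J = -14.250).
Solving J·Δ = −F gives Δ = (0.132, 0.430).
Then the next iterate is (s, t)₁ = (-0.368, 1.930).
Re-evaluating at (-0.368, 1.930): F = (-0.22904, 0.47719), so ‖F‖₂ = 0.529.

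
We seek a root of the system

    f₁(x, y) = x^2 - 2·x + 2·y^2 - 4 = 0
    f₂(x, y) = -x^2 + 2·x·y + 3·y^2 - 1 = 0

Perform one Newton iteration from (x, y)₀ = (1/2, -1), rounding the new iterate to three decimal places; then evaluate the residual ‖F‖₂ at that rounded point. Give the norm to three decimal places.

At (1/2, -1): F = (-2.750, 0.750).
Jacobian J = [[2·x - 2, 4·y], [-2·x + 2·y, 2·x + 6·y]].
At the point, J = [[-1.000, -4.000], [-3.000, -5.000]] (det J = -7.000).
Solving J·Δ = −F gives Δ = (2.393, -1.286).
Then the next iterate is (x, y)₁ = (2.893, -2.286).
Re-evaluating at (2.893, -2.286): F = (9.03504, -6.91886), so ‖F‖₂ = 11.380.

11.380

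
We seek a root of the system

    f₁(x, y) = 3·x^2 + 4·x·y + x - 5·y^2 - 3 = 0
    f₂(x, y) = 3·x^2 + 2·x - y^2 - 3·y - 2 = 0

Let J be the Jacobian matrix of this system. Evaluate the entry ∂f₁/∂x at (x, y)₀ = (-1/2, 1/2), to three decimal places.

0.000

∂f₁/∂x = 6·x + 4·y + 1.
At (-1/2, 1/2) this is 0.000.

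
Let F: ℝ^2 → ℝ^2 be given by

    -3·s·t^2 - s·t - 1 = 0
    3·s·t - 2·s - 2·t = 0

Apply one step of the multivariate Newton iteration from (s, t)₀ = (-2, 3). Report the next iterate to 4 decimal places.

At (-2, 3): F = (59.0000, -20.0000).
Jacobian J = [[-3·t^2 - t, -6·s·t - s], [3·t - 2, 3·s - 2]].
At the point, J = [[-30.0000, 38.0000], [7.0000, -8.0000]] (det J = -26.0000).
Solving J·Δ = −F gives Δ = (11.0769, 7.1923).
Then the next iterate is (s, t)₁ = (9.0769, 10.1923).

(9.0769, 10.1923)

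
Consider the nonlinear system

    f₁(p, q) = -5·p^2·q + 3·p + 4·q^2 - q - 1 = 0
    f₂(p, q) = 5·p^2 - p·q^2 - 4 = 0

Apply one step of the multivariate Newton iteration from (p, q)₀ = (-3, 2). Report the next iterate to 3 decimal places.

At (-3, 2): F = (-86.000, 53.000).
Jacobian J = [[-10·p·q + 3, -5·p^2 + 8·q - 1], [10·p - q^2, -2·p·q]].
At the point, J = [[63.000, -30.000], [-34.000, 12.000]] (det J = -264.000).
Solving J·Δ = −F gives Δ = (2.114, 1.572).
Then the next iterate is (p, q)₁ = (-0.886, 3.572).

(-0.886, 3.572)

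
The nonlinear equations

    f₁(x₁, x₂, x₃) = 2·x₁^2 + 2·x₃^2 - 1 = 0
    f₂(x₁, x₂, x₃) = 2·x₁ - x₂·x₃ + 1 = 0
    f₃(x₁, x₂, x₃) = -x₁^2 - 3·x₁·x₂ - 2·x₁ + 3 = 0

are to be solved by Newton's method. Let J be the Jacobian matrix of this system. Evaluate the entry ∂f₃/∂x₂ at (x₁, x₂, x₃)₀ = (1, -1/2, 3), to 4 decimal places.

-3.0000

∂f₃/∂x₂ = -3·x₁.
At (1, -1/2, 3) this is -3.0000.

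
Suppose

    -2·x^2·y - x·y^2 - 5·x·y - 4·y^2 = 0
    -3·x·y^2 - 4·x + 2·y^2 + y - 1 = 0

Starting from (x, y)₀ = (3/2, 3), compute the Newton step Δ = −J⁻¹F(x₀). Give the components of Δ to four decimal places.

(0.0056, -1.9052)

At (3/2, 3): F = (-85.5000, -26.5000).
Jacobian J = [[-4·x·y - y^2 - 5·y, -2·x^2 - 2·x·y - 5·x - 8·y], [-3·y^2 - 4, -6·x·y + 4·y + 1]].
At the point, J = [[-42.0000, -45.0000], [-31.0000, -14.0000]] (det J = -807.0000).
Solving J·Δ = −F gives Δ = (0.0056, -1.9052).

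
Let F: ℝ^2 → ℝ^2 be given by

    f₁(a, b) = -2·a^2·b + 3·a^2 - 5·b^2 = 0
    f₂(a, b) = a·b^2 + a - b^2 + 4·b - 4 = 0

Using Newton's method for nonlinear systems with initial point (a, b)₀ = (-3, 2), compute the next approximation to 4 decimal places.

At (-3, 2): F = (-29.0000, -15.0000).
Jacobian J = [[-4·a·b + 6·a, -2·a^2 - 10·b], [b^2 + 1, 2·a·b - 2·b + 4]].
At the point, J = [[6.0000, -38.0000], [5.0000, -12.0000]] (det J = 118.0000).
Solving J·Δ = −F gives Δ = (1.8814, -0.4661).
Then the next iterate is (a, b)₁ = (-1.1186, 1.5339).

(-1.1186, 1.5339)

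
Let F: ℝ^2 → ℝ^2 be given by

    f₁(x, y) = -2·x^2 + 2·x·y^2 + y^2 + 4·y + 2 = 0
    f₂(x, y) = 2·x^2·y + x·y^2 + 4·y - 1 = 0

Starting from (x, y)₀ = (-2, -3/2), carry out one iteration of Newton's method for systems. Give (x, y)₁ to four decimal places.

(-1.1950, -0.8318)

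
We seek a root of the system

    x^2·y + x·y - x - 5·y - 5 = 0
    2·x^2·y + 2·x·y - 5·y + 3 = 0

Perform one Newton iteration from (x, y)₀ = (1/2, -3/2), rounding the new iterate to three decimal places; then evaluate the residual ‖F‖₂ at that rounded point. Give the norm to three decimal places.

At (1/2, -3/2): F = (0.875, 8.250).
Jacobian J = [[2·x·y + y - 1, x^2 + x - 5], [4·x·y + 2·y, 2·x^2 + 2·x - 5]].
At the point, J = [[-4.000, -4.250], [-6.000, -3.500]] (det J = -11.500).
Solving J·Δ = −F gives Δ = (2.783, -2.413).
Then the next iterate is (x, y)₁ = (3.283, -3.913).
Re-evaluating at (3.283, -3.913): F = (-43.73904, -87.47708), so ‖F‖₂ = 97.803.

97.803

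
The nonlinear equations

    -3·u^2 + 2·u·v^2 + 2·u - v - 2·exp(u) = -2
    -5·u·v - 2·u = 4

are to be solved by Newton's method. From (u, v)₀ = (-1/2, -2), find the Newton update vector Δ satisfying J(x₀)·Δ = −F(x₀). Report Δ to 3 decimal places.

At (-1/2, -2): F = (-2.96306, -8.000).
Jacobian J = [[-6·u + 2·v^2 - 2·exp(u) + 2, 4·u·v - 1], [-5·v - 2, -5·u]].
At the point, J = [[11.78694, 3.000], [8.000, 2.500]] (det J = 5.46735).
Solving J·Δ = −F gives Δ = (-3.035, 12.911).

(-3.035, 12.911)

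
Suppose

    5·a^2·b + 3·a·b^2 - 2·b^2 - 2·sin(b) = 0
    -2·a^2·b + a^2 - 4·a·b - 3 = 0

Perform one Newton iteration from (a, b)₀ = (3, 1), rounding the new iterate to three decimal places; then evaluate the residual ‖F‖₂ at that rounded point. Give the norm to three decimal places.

At (3, 1): F = (50.31706, -24.000).
Jacobian J = [[10·a·b + 3·b^2, 5·a^2 + 6·a·b - 4·b - 2·cos(b)], [-4·a·b + 2·a - 4·b, -2·a^2 - 4·a]].
At the point, J = [[33.000, 57.91940], [-10.000, -30.000]] (det J = -410.80605).
Solving J·Δ = −F gives Δ = (-0.291, -0.703).
Then the next iterate is (a, b)₁ = (2.709, 0.297).
Re-evaluating at (2.709, 0.297): F = (10.85309, -3.23879), so ‖F‖₂ = 11.326.

11.326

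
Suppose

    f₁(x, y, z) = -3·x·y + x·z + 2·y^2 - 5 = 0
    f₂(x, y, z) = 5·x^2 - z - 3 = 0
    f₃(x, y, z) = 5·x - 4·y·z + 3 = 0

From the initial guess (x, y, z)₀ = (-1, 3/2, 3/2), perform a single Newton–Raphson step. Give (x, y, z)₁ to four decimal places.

At (-1, 3/2, 3/2): F = (2.5000, 0.5000, -11.0000).
Jacobian J = [[-3·y + z, -3·x + 4·y, x], [10·x, 0, -1], [5, -4·z, -4·y]].
At the point, J = [[-3.0000, 9.0000, -1.0000], [-10.0000, 0.0000, -1.0000], [5.0000, -6.0000, -6.0000]] (det J = -627.0000).
Solving J·Δ = −F gives Δ = (0.1818, -0.3636, -1.3182).
Then the next iterate is (x, y, z)₁ = (-0.8182, 1.1364, 0.1818).

(-0.8182, 1.1364, 0.1818)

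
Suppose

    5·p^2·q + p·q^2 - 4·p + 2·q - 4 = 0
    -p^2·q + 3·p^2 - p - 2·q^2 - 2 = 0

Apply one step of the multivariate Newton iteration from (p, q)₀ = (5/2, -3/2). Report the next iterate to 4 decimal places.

(1.6212, -0.5774)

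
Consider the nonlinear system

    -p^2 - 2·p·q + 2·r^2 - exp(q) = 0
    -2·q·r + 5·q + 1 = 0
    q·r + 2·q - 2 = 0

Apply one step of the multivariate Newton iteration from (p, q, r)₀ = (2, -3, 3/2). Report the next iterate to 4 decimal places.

(3.3579, 0.3333, 1.2222)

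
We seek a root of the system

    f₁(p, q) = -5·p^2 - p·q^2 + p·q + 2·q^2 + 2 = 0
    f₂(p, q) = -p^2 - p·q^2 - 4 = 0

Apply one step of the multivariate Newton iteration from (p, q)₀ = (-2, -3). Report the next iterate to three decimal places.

At (-2, -3): F = (24.000, 10.000).
Jacobian J = [[-10·p - q^2 + q, -2·p·q + p + 4·q], [-2·p - q^2, -2·p·q]].
At the point, J = [[8.000, -26.000], [-5.000, -12.000]] (det J = -226.000).
Solving J·Δ = −F gives Δ = (-0.124, 0.885).
Then the next iterate is (p, q)₁ = (-2.124, -2.115).

(-2.124, -2.115)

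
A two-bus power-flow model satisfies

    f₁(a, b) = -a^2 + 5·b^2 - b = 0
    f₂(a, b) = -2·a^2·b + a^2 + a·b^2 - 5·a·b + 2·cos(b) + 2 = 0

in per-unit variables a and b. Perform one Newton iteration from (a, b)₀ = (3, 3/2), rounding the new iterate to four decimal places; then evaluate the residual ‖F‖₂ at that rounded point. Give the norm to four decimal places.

8.2653

At (3, 3/2): F = (0.7500, -31.608526).
Jacobian J = [[-2·a, 10·b - 1], [-4·a·b + 2·a + b^2 - 5·b, -2·a^2 + 2·a·b - 5·a - 2·sin(b)]].
At the point, J = [[-6.0000, 14.0000], [-17.2500, -25.994990]] (det J = 397.469940).
Solving J·Δ = −F gives Δ = (-1.0643, -0.5097).
Then the next iterate is (a, b)₁ = (1.9357, 0.9903).
Re-evaluating at (1.9357, 0.9903): F = (0.166236, -8.263655), so ‖F‖₂ = 8.2653.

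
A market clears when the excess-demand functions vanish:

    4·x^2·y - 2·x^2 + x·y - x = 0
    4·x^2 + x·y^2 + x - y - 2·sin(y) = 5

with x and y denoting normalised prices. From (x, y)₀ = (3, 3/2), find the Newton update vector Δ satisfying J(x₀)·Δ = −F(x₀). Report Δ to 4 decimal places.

(-1.3310, -0.1254)

At (3, 3/2): F = (37.5000, 37.255010).
Jacobian J = [[8·x·y - 4·x + y - 1, 4·x^2 + x], [8·x + y^2 + 1, 2·x·y - 2·cos(y) - 1]].
At the point, J = [[24.5000, 39.0000], [27.2500, 7.858526]] (det J = -870.216123).
Solving J·Δ = −F gives Δ = (-1.3310, -0.1254).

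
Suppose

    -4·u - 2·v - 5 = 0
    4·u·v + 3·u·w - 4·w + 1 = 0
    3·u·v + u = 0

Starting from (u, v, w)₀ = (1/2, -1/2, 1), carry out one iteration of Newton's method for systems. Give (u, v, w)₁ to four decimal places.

(-0.8571, -0.7857, -0.7714)

At (1/2, -1/2, 1): F = (-6.0000, -2.5000, -0.2500).
Jacobian J = [[-4, -2, 0], [4·v + 3·w, 4·u, 3·u - 4], [3·v + 1, 3·u, 0]].
At the point, J = [[-4.0000, -2.0000, 0.0000], [1.0000, 2.0000, -2.5000], [-0.5000, 1.5000, 0.0000]] (det J = -17.5000).
Solving J·Δ = −F gives Δ = (-1.3571, -0.2857, -1.7714).
Then the next iterate is (u, v, w)₁ = (-0.8571, -0.7857, -0.7714).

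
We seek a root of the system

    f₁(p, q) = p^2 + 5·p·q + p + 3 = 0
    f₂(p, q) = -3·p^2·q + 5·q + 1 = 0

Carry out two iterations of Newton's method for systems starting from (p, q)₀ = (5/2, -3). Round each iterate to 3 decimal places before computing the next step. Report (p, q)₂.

At (5/2, -3): F = (-25.750, 42.250).
Jacobian J = [[2·p + 5·q + 1, 5·p], [-6·p·q, -3·p^2 + 5]].
At the point, J = [[-9.000, 12.500], [45.000, -13.750]] (det J = -438.750).
Solving J·Δ = −F gives Δ = (-0.397, 1.774).
Then the next iterate is (p, q)₁ = (2.103, -1.226).
Round to (2.103, -1.226) and repeat: F = (-3.36578, 11.13636), J = [[-0.924, 10.515], [15.46967, -8.26783]].
Δ = (-0.576, 0.269), so (p, q)₂ = (1.527, -0.957).

(1.527, -0.957)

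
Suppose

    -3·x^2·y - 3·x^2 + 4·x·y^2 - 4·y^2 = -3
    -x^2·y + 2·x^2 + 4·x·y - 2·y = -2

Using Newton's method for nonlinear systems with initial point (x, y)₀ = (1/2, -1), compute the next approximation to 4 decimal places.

(4.5833, -6.3333)

At (1/2, -1): F = (1.0000, 2.7500).
Jacobian J = [[-6·x·y - 6·x + 4·y^2, -3·x^2 + 8·x·y - 8·y], [-2·x·y + 4·x + 4·y, -x^2 + 4·x - 2]].
At the point, J = [[4.0000, 3.2500], [-1.0000, -0.2500]] (det J = 2.2500).
Solving J·Δ = −F gives Δ = (4.0833, -5.3333).
Then the next iterate is (x, y)₁ = (4.5833, -6.3333).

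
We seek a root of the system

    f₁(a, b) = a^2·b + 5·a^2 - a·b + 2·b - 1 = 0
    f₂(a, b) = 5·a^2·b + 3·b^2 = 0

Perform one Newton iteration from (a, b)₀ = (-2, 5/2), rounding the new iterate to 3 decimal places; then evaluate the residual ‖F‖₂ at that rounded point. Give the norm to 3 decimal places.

At (-2, 5/2): F = (39.000, 68.750).
Jacobian J = [[2·a·b + 10·a - b, a^2 - a + 2], [10·a·b, 5·a^2 + 6·b]].
At the point, J = [[-32.500, 8.000], [-50.000, 35.000]] (det J = -737.500).
Solving J·Δ = −F gives Δ = (1.105, -0.386).
Then the next iterate is (a, b)₁ = (-0.895, 2.114).
Re-evaluating at (-0.895, 2.114): F = (10.81852, 21.87382), so ‖F‖₂ = 24.403.

24.403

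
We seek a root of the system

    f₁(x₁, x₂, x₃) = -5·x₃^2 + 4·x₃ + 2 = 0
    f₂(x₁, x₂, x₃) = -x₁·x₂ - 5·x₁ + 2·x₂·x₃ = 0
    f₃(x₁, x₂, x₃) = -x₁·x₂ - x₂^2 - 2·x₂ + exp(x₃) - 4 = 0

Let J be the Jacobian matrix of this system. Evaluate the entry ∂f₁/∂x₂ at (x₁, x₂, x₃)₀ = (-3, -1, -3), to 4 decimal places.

∂f₁/∂x₂ = 0.
At (-3, -1, -3) this is 0.0000.

0.0000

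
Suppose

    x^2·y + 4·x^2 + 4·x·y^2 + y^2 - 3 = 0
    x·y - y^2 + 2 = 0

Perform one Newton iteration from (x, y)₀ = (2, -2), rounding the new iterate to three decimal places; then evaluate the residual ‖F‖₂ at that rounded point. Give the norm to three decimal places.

11.381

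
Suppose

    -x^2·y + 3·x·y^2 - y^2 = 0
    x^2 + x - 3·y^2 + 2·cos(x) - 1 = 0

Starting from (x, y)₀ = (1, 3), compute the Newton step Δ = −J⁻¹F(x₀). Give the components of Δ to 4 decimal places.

(0.0105, -1.3836)

At (1, 3): F = (15.0000, -24.919395).
Jacobian J = [[-2·x·y + 3·y^2, -x^2 + 6·x·y - 2·y], [2·x - 2·sin(x) + 1, -6·y]].
At the point, J = [[21.0000, 11.0000], [1.317058, -18.0000]] (det J = -392.487638).
Solving J·Δ = −F gives Δ = (0.0105, -1.3836).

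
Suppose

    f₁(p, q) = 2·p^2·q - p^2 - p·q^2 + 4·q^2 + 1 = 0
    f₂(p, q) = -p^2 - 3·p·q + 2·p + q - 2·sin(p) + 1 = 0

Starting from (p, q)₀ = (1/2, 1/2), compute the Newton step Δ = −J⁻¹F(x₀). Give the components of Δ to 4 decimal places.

At (1/2, 1/2): F = (1.8750, 0.541149).
Jacobian J = [[4·p·q - 2·p - q^2, 2·p^2 - 2·p·q + 8·q], [-2·p - 3·q - 2·cos(p) + 2, -3·p + 1]].
At the point, J = [[-0.2500, 4.0000], [-2.255165, -0.5000]] (det J = 9.145660).
Solving J·Δ = −F gives Δ = (0.3392, -0.4476).

(0.3392, -0.4476)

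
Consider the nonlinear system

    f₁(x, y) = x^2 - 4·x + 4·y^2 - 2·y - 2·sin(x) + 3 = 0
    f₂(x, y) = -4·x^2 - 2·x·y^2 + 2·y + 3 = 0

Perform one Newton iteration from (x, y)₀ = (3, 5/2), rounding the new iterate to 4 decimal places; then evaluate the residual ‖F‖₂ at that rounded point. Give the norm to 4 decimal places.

At (3, 5/2): F = (19.717760, -65.5000).
Jacobian J = [[2·x - 2·cos(x) - 4, 8·y - 2], [-8·x - 2·y^2, -4·x·y + 2]].
At the point, J = [[3.979985, 18.0000], [-36.5000, -28.0000]] (det J = 545.560420).
Solving J·Δ = −F gives Δ = (-1.1491, -0.8414).
Then the next iterate is (x, y)₁ = (1.8509, 1.6586).
Re-evaluating at (1.8509, 1.6586): F = (4.786793, -17.569605), so ‖F‖₂ = 18.2100.

18.2100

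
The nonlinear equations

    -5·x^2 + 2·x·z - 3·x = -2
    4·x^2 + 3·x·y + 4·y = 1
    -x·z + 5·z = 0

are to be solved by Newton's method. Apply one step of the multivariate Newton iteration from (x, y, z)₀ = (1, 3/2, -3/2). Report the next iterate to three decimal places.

At (1, 3/2, -3/2): F = (-9.000, 13.500, -6.000).
Jacobian J = [[-10·x + 2·z - 3, 0, 2·x], [8·x + 3·y, 3·x + 4, 0], [-z, 0, -x + 5]].
At the point, J = [[-16.000, 0.000, 2.000], [12.500, 7.000, 0.000], [1.500, 0.000, 4.000]] (det J = -469.000).
Solving J·Δ = −F gives Δ = (-0.358, -1.289, 1.634).
Then the next iterate is (x, y, z)₁ = (0.642, 0.211, 0.134).

(0.642, 0.211, 0.134)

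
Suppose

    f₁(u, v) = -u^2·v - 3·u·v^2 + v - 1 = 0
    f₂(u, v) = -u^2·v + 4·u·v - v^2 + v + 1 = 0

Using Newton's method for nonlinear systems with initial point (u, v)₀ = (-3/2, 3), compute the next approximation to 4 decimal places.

(-0.5327, 2.2878)

At (-3/2, 3): F = (35.7500, -29.7500).
Jacobian J = [[-2·u·v - 3·v^2, -u^2 - 6·u·v + 1], [-2·u·v + 4·v, -u^2 + 4·u - 2·v + 1]].
At the point, J = [[-18.0000, 25.7500], [21.0000, -13.2500]] (det J = -302.2500).
Solving J·Δ = −F gives Δ = (0.9673, -0.7122).
Then the next iterate is (u, v)₁ = (-0.5327, 2.2878).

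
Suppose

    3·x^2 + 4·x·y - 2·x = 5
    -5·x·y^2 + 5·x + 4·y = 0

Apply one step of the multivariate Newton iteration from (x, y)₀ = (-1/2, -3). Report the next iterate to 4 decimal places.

At (-1/2, -3): F = (2.7500, 8.0000).
Jacobian J = [[6·x + 4·y - 2, 4·x], [-5·y^2 + 5, -10·x·y + 4]].
At the point, J = [[-17.0000, -2.0000], [-40.0000, -11.0000]] (det J = 107.0000).
Solving J·Δ = −F gives Δ = (0.1332, 0.2430).
Then the next iterate is (x, y)₁ = (-0.3668, -2.7570).

(-0.3668, -2.7570)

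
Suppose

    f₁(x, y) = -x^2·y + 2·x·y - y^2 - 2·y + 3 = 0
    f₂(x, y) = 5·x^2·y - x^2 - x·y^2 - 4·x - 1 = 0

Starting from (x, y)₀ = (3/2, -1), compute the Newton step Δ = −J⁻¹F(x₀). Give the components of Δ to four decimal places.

(-1.9940, -1.6746)

At (3/2, -1): F = (3.2500, -22.0000).
Jacobian J = [[-2·x·y + 2·y, -x^2 + 2·x - 2·y - 2], [10·x·y - 2·x - y^2 - 4, 5·x^2 - 2·x·y]].
At the point, J = [[1.0000, 0.7500], [-23.0000, 14.2500]] (det J = 31.5000).
Solving J·Δ = −F gives Δ = (-1.9940, -1.6746).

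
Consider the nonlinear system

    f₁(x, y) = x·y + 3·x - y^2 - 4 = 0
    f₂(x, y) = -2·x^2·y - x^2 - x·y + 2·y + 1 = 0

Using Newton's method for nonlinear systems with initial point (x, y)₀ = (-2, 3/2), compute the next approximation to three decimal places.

At (-2, 3/2): F = (-15.250, -9.000).
Jacobian J = [[y + 3, x - 2·y], [-4·x·y - 2·x - y, -2·x^2 - x + 2]].
At the point, J = [[4.500, -5.000], [14.500, -4.000]] (det J = 54.500).
Solving J·Δ = −F gives Δ = (-0.294, -3.314).
Then the next iterate is (x, y)₁ = (-2.294, -1.814).

(-2.294, -1.814)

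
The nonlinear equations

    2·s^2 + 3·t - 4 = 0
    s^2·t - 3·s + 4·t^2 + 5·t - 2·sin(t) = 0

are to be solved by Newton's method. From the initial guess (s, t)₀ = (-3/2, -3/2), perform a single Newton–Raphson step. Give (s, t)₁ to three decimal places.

(-1.730, -0.626)

At (-3/2, -3/2): F = (-4.000, 4.61999).
Jacobian J = [[4·s, 3], [2·s·t - 3, s^2 + 8·t - 2·cos(t) + 5]].
At the point, J = [[-6.000, 3.000], [1.500, -4.89147]] (det J = 24.84885).
Solving J·Δ = −F gives Δ = (-0.230, 0.874).
Then the next iterate is (s, t)₁ = (-1.730, -0.626).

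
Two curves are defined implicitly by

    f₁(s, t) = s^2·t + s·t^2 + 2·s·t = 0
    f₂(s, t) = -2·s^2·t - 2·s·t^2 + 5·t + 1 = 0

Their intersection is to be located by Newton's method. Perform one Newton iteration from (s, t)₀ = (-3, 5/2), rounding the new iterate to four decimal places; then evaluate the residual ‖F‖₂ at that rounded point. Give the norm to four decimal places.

4.0849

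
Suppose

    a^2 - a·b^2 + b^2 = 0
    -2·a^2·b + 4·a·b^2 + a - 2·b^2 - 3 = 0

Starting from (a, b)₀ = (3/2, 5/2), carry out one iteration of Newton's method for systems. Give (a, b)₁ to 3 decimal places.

(2.246, 1.180)

At (3/2, 5/2): F = (-0.875, 12.250).
Jacobian J = [[2·a - b^2, -2·a·b + 2·b], [-4·a·b + 4·b^2 + 1, -2·a^2 + 8·a·b - 4·b]].
At the point, J = [[-3.250, -2.500], [11.000, 15.500]] (det J = -22.875).
Solving J·Δ = −F gives Δ = (0.746, -1.320).
Then the next iterate is (a, b)₁ = (2.246, 1.180).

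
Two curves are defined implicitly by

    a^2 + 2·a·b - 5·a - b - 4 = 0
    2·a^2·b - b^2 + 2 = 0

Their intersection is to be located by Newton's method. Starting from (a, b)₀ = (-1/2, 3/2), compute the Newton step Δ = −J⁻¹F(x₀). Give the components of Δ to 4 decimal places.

(-7.7500, 9.5000)

At (-1/2, 3/2): F = (-4.2500, 0.5000).
Jacobian J = [[2·a + 2·b - 5, 2·a - 1], [4·a·b, 2·a^2 - 2·b]].
At the point, J = [[-3.0000, -2.0000], [-3.0000, -2.5000]] (det J = 1.5000).
Solving J·Δ = −F gives Δ = (-7.7500, 9.5000).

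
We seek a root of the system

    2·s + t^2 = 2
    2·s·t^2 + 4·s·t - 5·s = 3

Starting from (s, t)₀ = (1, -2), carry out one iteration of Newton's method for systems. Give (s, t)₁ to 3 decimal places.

At (1, -2): F = (4.000, -8.000).
Jacobian J = [[2, 2·t], [2·t^2 + 4·t - 5, 4·s·t + 4·s]].
At the point, J = [[2.000, -4.000], [-5.000, -4.000]] (det J = -28.000).
Solving J·Δ = −F gives Δ = (-1.714, 0.143).
Then the next iterate is (s, t)₁ = (-0.714, -1.857).

(-0.714, -1.857)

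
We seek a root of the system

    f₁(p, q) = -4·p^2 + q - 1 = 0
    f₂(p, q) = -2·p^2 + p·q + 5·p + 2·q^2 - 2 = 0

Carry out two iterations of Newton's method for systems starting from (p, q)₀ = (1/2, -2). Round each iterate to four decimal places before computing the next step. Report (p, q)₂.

At (1/2, -2): F = (-4.0000, 7.0000).
Jacobian J = [[-8·p, 1], [-4·p + q + 5, p + 4·q]].
At the point, J = [[-4.0000, 1.0000], [1.0000, -7.5000]] (det J = 29.0000).
Solving J·Δ = −F gives Δ = (-0.7931, 0.8276).
Then the next iterate is (p, q)₁ = (-0.2931, -1.1724).
Round to (-0.2931, -1.1724) and repeat: F = (-2.516030, -0.544641), J = [[2.3448, 1.0000], [5.0000, -4.9827]].
Δ = (0.7841, 0.6775), so (p, q)₂ = (0.4910, -0.4949).

(0.4910, -0.4949)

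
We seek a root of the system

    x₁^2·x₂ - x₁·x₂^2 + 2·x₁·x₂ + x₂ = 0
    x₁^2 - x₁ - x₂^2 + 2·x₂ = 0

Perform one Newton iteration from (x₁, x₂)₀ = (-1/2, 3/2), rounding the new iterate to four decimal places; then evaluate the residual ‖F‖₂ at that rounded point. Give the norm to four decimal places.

1.9142

At (-1/2, 3/2): F = (1.5000, 1.5000).
Jacobian J = [[2·x₁·x₂ - x₂^2 + 2·x₂, x₁^2 - 2·x₁·x₂ + 2·x₁ + 1], [2·x₁ - 1, -2·x₂ + 2]].
At the point, J = [[-0.7500, 1.7500], [-2.0000, -1.0000]] (det J = 4.2500).
Solving J·Δ = −F gives Δ = (0.9706, -0.4412).
Then the next iterate is (x₁, x₂)₁ = (0.4706, 1.0588).
Re-evaluating at (0.4706, 1.0588): F = (1.762259, 0.747407), so ‖F‖₂ = 1.9142.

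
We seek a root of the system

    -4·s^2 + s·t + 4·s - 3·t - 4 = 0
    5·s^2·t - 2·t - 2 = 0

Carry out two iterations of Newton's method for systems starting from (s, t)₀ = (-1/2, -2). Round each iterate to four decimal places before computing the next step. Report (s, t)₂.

(-0.4341, -1.8899)

At (-1/2, -2): F = (0.0000, -0.5000).
Jacobian J = [[-8·s + t + 4, s - 3], [10·s·t, 5·s^2 - 2]].
At the point, J = [[6.0000, -3.5000], [10.0000, -0.7500]] (det J = 30.5000).
Solving J·Δ = −F gives Δ = (0.0574, 0.0984).
Then the next iterate is (s, t)₁ = (-0.4426, -1.9016).
Round to (-0.4426, -1.9016) and repeat: F = (-0.007531, -0.059367), J = [[5.6392, -3.4426], [8.416482, -1.020526]].
Δ = (0.0085, 0.0117), so (s, t)₂ = (-0.4341, -1.8899).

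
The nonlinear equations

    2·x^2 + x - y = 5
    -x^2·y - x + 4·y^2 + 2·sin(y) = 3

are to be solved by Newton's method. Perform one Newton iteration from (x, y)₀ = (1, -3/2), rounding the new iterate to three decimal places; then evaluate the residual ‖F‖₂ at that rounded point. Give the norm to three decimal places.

At (1, -3/2): F = (-0.500, 4.50501).
Jacobian J = [[4·x + 1, -1], [-2·x·y - 1, -x^2 + 8·y + 2·cos(y)]].
At the point, J = [[5.000, -1.000], [2.000, -12.85853]] (det J = -62.29263).
Solving J·Δ = −F gives Δ = (0.176, 0.378).
Then the next iterate is (x, y)₁ = (1.176, -1.122).
Re-evaluating at (1.176, -1.122): F = (0.06395, 0.60930), so ‖F‖₂ = 0.613.

0.613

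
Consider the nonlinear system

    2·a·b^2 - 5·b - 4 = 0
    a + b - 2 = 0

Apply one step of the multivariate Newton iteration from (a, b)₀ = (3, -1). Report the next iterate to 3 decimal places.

At (3, -1): F = (7.000, 0.000).
Jacobian J = [[2·b^2, 4·a·b - 5], [1, 1]].
At the point, J = [[2.000, -17.000], [1.000, 1.000]] (det J = 19.000).
Solving J·Δ = −F gives Δ = (-0.368, 0.368).
Then the next iterate is (a, b)₁ = (2.632, -0.632).

(2.632, -0.632)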